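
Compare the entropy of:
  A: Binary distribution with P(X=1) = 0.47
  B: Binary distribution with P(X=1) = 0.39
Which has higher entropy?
A

For binary distributions, entropy is maximized at p=0.5 and decreases as p moves toward 0 or 1.

H(A) = H(0.47) = 0.9974 bits
H(B) = H(0.39) = 0.9648 bits

Distribution A (p=0.47) is closer to uniform (p=0.5), so it has higher entropy.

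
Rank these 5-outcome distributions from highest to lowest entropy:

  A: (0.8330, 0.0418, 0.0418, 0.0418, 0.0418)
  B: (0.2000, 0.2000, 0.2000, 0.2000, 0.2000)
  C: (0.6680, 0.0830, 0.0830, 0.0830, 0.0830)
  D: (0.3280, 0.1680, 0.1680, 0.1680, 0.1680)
B > D > C > A

Key insight: Entropy is maximized by uniform distributions and minimized by concentrated distributions.

Entropies:
  H(A) = 0.9848 bits
  H(B) = 2.3219 bits
  H(C) = 1.5810 bits
  H(D) = 2.2569 bits

Ranking: B > D > C > A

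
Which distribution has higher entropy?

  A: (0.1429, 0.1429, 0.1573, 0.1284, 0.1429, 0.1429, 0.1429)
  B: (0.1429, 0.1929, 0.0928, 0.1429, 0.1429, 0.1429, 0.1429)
A

Both distributions are close to uniform, making this a harder comparison.

H(A) = 2.8052 bits
H(B) = 2.7815 bits

The distribution closer to uniform has higher entropy.
Answer: A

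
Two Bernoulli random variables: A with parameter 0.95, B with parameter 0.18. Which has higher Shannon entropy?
B

For binary distributions, entropy is maximized at p=0.5 and decreases as p moves toward 0 or 1.

H(A) = H(0.95) = 0.2864 bits
H(B) = H(0.18) = 0.6801 bits

Distribution B (p=0.18) is closer to uniform (p=0.5), so it has higher entropy.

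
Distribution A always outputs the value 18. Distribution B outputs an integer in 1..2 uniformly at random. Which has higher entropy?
B

A is deterministic, so H(A) = 0. B is uniform over 2 outcomes, so H(B) = log₂(2) = 1.000 bits. Any distribution with genuine randomness has higher entropy than a deterministic one.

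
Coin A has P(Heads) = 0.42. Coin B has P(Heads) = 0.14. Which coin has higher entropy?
A

For binary distributions, entropy is maximized at p=0.5 and decreases as p moves toward 0 or 1.

H(A) = H(0.42) = 0.9815 bits
H(B) = H(0.14) = 0.5842 bits

Distribution A (p=0.42) is closer to uniform (p=0.5), so it has higher entropy.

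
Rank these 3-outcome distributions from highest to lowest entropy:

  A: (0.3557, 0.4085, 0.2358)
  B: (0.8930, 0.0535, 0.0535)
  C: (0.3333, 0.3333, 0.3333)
C > A > B

Key insight: Entropy is maximized by uniform distributions and minimized by concentrated distributions.

- Uniform distributions have maximum entropy log₂(3) = 1.5850 bits
- The more "peaked" or concentrated a distribution, the lower its entropy

Entropies:
  H(A) = 1.5496 bits
  H(B) = 0.5978 bits
  H(C) = 1.5850 bits

Ranking: C > A > B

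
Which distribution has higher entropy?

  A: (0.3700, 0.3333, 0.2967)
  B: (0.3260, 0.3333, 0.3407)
B

Both distributions are close to uniform, making this a harder comparison.

H(A) = 1.5791 bits
H(B) = 1.5847 bits

The distribution closer to uniform has higher entropy.
Answer: B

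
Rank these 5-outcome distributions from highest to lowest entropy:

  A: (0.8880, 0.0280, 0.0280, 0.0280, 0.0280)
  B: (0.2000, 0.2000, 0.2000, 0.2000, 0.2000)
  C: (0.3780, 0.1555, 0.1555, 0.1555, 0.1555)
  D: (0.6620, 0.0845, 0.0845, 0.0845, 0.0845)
B > C > D > A

Key insight: Entropy is maximized by uniform distributions and minimized by concentrated distributions.

Entropies:
  H(A) = 0.7299 bits
  H(B) = 2.3219 bits
  H(C) = 2.2006 bits
  H(D) = 1.5989 bits

Ranking: B > C > D > A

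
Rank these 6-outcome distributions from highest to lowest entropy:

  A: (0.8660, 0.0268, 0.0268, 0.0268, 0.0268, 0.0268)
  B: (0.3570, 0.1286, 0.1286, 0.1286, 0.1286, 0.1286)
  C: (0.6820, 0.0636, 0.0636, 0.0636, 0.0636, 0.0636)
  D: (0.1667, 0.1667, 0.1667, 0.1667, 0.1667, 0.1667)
D > B > C > A

Key insight: Entropy is maximized by uniform distributions and minimized by concentrated distributions.

Entropies:
  H(A) = 0.8794 bits
  H(B) = 2.4332 bits
  H(C) = 1.6406 bits
  H(D) = 2.5850 bits

Ranking: D > B > C > A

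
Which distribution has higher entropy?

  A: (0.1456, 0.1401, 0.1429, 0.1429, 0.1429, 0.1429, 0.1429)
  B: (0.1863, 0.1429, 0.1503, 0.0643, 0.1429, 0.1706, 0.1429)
A

Both distributions are close to uniform, making this a harder comparison.

H(A) = 2.8073 bits
H(B) = 2.7554 bits

The distribution closer to uniform has higher entropy.
Answer: A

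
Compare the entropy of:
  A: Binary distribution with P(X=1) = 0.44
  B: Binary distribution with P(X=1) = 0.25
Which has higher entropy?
A

For binary distributions, entropy is maximized at p=0.5 and decreases as p moves toward 0 or 1.

H(A) = H(0.44) = 0.9896 bits
H(B) = H(0.25) = 0.8113 bits

Distribution A (p=0.44) is closer to uniform (p=0.5), so it has higher entropy.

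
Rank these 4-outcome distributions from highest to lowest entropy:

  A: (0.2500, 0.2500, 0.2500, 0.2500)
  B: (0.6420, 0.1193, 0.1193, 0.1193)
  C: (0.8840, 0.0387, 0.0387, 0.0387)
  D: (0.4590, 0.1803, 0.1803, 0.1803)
A > D > B > C

Key insight: Entropy is maximized by uniform distributions and minimized by concentrated distributions.

Entropies:
  H(A) = 2.0000 bits
  H(B) = 1.5084 bits
  H(C) = 0.7016 bits
  H(D) = 1.8526 bits

Ranking: A > D > B > C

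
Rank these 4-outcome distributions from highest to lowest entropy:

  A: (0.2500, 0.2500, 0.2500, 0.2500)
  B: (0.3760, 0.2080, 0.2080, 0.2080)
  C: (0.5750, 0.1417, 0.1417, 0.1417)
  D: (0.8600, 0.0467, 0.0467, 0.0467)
A > B > C > D

Key insight: Entropy is maximized by uniform distributions and minimized by concentrated distributions.

Entropies:
  H(A) = 2.0000 bits
  H(B) = 1.9442 bits
  H(C) = 1.6573 bits
  H(D) = 0.8061 bits

Ranking: A > B > C > D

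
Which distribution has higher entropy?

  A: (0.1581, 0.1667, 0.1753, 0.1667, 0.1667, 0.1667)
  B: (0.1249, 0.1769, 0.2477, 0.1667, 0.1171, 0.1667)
A

Both distributions are close to uniform, making this a harder comparison.

H(A) = 2.5843 bits
H(B) = 2.5397 bits

The distribution closer to uniform has higher entropy.
Answer: A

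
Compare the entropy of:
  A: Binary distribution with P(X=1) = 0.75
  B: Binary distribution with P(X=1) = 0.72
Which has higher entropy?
B

For binary distributions, entropy is maximized at p=0.5 and decreases as p moves toward 0 or 1.

H(A) = H(0.75) = 0.8113 bits
H(B) = H(0.72) = 0.8555 bits

Distribution B (p=0.72) is closer to uniform (p=0.5), so it has higher entropy.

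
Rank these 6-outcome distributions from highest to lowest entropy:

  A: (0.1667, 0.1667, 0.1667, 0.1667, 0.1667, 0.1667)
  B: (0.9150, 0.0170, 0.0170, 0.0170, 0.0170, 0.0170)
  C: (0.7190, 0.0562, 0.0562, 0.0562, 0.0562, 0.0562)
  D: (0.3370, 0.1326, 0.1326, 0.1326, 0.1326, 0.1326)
A > D > C > B

Key insight: Entropy is maximized by uniform distributions and minimized by concentrated distributions.

Entropies:
  H(A) = 2.5850 bits
  H(B) = 0.6169 bits
  H(C) = 1.5093 bits
  H(D) = 2.4614 bits

Ranking: A > D > C > B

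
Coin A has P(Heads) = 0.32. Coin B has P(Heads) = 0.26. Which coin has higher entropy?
A

For binary distributions, entropy is maximized at p=0.5 and decreases as p moves toward 0 or 1.

H(A) = H(0.32) = 0.9044 bits
H(B) = H(0.26) = 0.8267 bits

Distribution A (p=0.32) is closer to uniform (p=0.5), so it has higher entropy.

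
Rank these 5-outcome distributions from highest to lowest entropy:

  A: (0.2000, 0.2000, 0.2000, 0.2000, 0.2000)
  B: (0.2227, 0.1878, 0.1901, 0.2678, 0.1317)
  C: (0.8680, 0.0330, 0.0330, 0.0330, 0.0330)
A > B > C

Key insight: Entropy is maximized by uniform distributions and minimized by concentrated distributions.

- Uniform distributions have maximum entropy log₂(5) = 2.3219 bits
- The more "peaked" or concentrated a distribution, the lower its entropy

Entropies:
  H(A) = 2.3219 bits
  H(B) = 2.2851 bits
  H(C) = 0.8269 bits

Ranking: A > B > C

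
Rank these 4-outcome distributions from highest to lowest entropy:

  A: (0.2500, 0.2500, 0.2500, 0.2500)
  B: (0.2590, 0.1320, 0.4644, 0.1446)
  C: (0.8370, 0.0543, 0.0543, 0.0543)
A > B > C

Key insight: Entropy is maximized by uniform distributions and minimized by concentrated distributions.

- Uniform distributions have maximum entropy log₂(4) = 2.0000 bits
- The more "peaked" or concentrated a distribution, the lower its entropy

Entropies:
  H(A) = 2.0000 bits
  H(B) = 1.8077 bits
  H(C) = 0.8998 bits

Ranking: A > B > C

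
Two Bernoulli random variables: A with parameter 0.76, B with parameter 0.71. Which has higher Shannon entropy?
B

For binary distributions, entropy is maximized at p=0.5 and decreases as p moves toward 0 or 1.

H(A) = H(0.76) = 0.7950 bits
H(B) = H(0.71) = 0.8687 bits

Distribution B (p=0.71) is closer to uniform (p=0.5), so it has higher entropy.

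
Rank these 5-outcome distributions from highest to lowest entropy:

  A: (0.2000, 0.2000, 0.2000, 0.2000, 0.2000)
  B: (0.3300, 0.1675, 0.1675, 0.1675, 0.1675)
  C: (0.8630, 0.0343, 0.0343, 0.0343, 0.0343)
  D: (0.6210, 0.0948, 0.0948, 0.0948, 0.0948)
A > B > D > C

Key insight: Entropy is maximized by uniform distributions and minimized by concentrated distributions.

Entropies:
  H(A) = 2.3219 bits
  H(B) = 2.2549 bits
  H(C) = 0.8503 bits
  H(D) = 1.7153 bits

Ranking: A > B > D > C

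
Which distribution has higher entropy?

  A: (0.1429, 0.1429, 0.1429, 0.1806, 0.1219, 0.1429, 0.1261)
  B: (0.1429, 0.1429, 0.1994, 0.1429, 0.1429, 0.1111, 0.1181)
A

Both distributions are close to uniform, making this a harder comparison.

H(A) = 2.7969 bits
H(B) = 2.7842 bits

The distribution closer to uniform has higher entropy.
Answer: A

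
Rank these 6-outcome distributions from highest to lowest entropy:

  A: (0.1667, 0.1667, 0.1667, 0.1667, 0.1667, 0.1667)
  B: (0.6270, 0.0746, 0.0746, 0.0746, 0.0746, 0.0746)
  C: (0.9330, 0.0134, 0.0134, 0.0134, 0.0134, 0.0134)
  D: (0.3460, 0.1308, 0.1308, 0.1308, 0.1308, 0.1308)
A > D > B > C

Key insight: Entropy is maximized by uniform distributions and minimized by concentrated distributions.

Entropies:
  H(A) = 2.5850 bits
  H(B) = 1.8190 bits
  H(C) = 0.5102 bits
  H(D) = 2.4490 bits

Ranking: A > D > B > C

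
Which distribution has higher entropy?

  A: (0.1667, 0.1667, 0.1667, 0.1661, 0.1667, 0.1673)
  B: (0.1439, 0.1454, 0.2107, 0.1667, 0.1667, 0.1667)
A

Both distributions are close to uniform, making this a harder comparison.

H(A) = 2.5850 bits
H(B) = 2.5728 bits

The distribution closer to uniform has higher entropy.
Answer: A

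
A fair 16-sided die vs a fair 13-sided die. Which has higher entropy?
16-sided die

Both are uniform distributions; for uniform over n outcomes, H = log₂(n). H(16-sided) = log₂(16) = 4.000 bits and H(13-sided) = log₂(13) = 3.700 bits. More outcomes in a uniform distribution means higher entropy.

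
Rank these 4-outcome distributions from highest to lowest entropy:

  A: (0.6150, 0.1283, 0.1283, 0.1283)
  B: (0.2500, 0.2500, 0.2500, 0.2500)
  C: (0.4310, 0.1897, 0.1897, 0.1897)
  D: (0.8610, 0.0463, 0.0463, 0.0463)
B > C > A > D

Key insight: Entropy is maximized by uniform distributions and minimized by concentrated distributions.

Entropies:
  H(A) = 1.5717 bits
  H(B) = 2.0000 bits
  H(C) = 1.8881 bits
  H(D) = 0.8019 bits

Ranking: B > C > A > D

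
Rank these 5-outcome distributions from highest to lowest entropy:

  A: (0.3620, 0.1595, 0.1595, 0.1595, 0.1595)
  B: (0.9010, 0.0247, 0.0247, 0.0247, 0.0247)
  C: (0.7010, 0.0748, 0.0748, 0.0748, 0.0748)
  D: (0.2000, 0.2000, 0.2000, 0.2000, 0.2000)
D > A > C > B

Key insight: Entropy is maximized by uniform distributions and minimized by concentrated distributions.

Entropies:
  H(A) = 2.2203 bits
  H(B) = 0.6638 bits
  H(C) = 1.4781 bits
  H(D) = 2.3219 bits

Ranking: D > A > C > B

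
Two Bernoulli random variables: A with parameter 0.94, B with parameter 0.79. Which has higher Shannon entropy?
B

For binary distributions, entropy is maximized at p=0.5 and decreases as p moves toward 0 or 1.

H(A) = H(0.94) = 0.3274 bits
H(B) = H(0.79) = 0.7415 bits

Distribution B (p=0.79) is closer to uniform (p=0.5), so it has higher entropy.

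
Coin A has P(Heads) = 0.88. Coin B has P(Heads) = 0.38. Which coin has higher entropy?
B

For binary distributions, entropy is maximized at p=0.5 and decreases as p moves toward 0 or 1.

H(A) = H(0.88) = 0.5294 bits
H(B) = H(0.38) = 0.9580 bits

Distribution B (p=0.38) is closer to uniform (p=0.5), so it has higher entropy.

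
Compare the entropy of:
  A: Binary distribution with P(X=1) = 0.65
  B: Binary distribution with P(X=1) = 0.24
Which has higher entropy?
A

For binary distributions, entropy is maximized at p=0.5 and decreases as p moves toward 0 or 1.

H(A) = H(0.65) = 0.9341 bits
H(B) = H(0.24) = 0.7950 bits

Distribution A (p=0.65) is closer to uniform (p=0.5), so it has higher entropy.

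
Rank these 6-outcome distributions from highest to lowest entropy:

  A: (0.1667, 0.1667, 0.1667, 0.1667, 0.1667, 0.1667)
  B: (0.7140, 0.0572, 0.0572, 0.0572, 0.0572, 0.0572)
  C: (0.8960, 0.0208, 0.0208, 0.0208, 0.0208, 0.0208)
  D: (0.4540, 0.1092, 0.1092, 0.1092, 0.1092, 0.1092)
A > D > B > C

Key insight: Entropy is maximized by uniform distributions and minimized by concentrated distributions.

Entropies:
  H(A) = 2.5850 bits
  H(B) = 1.5276 bits
  H(C) = 0.7230 bits
  H(D) = 2.2617 bits

Ranking: A > D > B > C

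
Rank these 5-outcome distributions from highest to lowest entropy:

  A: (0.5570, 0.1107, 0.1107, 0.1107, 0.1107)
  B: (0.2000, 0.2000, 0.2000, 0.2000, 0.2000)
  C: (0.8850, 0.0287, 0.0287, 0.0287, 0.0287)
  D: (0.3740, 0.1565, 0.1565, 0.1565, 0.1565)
B > D > A > C

Key insight: Entropy is maximized by uniform distributions and minimized by concentrated distributions.

Entropies:
  H(A) = 1.8766 bits
  H(B) = 2.3219 bits
  H(C) = 0.7448 bits
  H(D) = 2.2057 bits

Ranking: B > D > A > C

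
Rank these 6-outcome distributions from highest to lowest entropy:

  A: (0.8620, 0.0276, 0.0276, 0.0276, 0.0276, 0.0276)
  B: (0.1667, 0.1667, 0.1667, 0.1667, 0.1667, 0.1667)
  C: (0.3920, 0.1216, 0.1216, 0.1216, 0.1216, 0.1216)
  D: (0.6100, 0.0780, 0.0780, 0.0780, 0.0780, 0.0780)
B > C > D > A

Key insight: Entropy is maximized by uniform distributions and minimized by concentrated distributions.

Entropies:
  H(A) = 0.8994 bits
  H(B) = 2.5850 bits
  H(C) = 2.3778 bits
  H(D) = 1.8704 bits

Ranking: B > C > D > A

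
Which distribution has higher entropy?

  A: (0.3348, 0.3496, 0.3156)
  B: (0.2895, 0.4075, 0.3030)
A

Both distributions are close to uniform, making this a harder comparison.

H(A) = 1.5837 bits
H(B) = 1.5675 bits

The distribution closer to uniform has higher entropy.
Answer: A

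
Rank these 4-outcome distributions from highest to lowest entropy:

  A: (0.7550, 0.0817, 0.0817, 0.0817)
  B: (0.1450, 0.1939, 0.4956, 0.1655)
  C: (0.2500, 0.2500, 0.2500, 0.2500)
C > B > A

Key insight: Entropy is maximized by uniform distributions and minimized by concentrated distributions.

- Uniform distributions have maximum entropy log₂(4) = 2.0000 bits
- The more "peaked" or concentrated a distribution, the lower its entropy

Entropies:
  H(A) = 1.1916 bits
  H(B) = 1.7943 bits
  H(C) = 2.0000 bits

Ranking: C > B > A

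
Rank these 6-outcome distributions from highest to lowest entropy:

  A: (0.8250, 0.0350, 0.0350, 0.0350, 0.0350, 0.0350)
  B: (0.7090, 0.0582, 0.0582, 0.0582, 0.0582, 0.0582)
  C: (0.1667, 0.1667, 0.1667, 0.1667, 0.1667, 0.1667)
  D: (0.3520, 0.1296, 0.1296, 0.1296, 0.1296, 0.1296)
C > D > B > A

Key insight: Entropy is maximized by uniform distributions and minimized by concentrated distributions.

Entropies:
  H(A) = 1.0754 bits
  H(B) = 1.5457 bits
  H(C) = 2.5850 bits
  H(D) = 2.4405 bits

Ranking: C > D > B > A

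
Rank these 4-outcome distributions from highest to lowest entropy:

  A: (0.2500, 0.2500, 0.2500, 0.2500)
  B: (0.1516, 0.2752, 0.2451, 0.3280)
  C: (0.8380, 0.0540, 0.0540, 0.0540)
A > B > C

Key insight: Entropy is maximized by uniform distributions and minimized by concentrated distributions.

- Uniform distributions have maximum entropy log₂(4) = 2.0000 bits
- The more "peaked" or concentrated a distribution, the lower its entropy

Entropies:
  H(A) = 2.0000 bits
  H(B) = 1.9497 bits
  H(C) = 0.8958 bits

Ranking: A > B > C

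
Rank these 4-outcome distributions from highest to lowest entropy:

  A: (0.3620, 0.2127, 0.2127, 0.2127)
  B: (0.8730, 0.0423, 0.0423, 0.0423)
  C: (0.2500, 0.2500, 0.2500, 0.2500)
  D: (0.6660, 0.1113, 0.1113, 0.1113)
C > A > D > B

Key insight: Entropy is maximized by uniform distributions and minimized by concentrated distributions.

Entropies:
  H(A) = 1.9555 bits
  H(B) = 0.7504 bits
  H(C) = 2.0000 bits
  H(D) = 1.4483 bits

Ranking: C > A > D > B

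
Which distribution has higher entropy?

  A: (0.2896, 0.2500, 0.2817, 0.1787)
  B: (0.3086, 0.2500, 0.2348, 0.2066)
B

Both distributions are close to uniform, making this a harder comparison.

H(A) = 1.9766 bits
H(B) = 1.9843 bits

The distribution closer to uniform has higher entropy.
Answer: B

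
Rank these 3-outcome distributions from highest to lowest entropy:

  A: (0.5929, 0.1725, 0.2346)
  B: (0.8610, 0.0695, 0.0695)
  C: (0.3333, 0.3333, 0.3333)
C > A > B

Key insight: Entropy is maximized by uniform distributions and minimized by concentrated distributions.

- Uniform distributions have maximum entropy log₂(3) = 1.5850 bits
- The more "peaked" or concentrated a distribution, the lower its entropy

Entropies:
  H(A) = 1.3752 bits
  H(B) = 0.7206 bits
  H(C) = 1.5850 bits

Ranking: C > A > B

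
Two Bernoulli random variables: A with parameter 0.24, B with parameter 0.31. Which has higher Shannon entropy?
B

For binary distributions, entropy is maximized at p=0.5 and decreases as p moves toward 0 or 1.

H(A) = H(0.24) = 0.7950 bits
H(B) = H(0.31) = 0.8932 bits

Distribution B (p=0.31) is closer to uniform (p=0.5), so it has higher entropy.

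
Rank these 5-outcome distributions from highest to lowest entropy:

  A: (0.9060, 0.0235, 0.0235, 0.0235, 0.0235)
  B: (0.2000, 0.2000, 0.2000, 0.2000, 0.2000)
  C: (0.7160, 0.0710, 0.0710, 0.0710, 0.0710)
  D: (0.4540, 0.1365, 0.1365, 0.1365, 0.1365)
B > D > C > A

Key insight: Entropy is maximized by uniform distributions and minimized by concentrated distributions.

Entropies:
  H(A) = 0.6377 bits
  H(B) = 2.3219 bits
  H(C) = 1.4288 bits
  H(D) = 2.0859 bits

Ranking: B > D > C > A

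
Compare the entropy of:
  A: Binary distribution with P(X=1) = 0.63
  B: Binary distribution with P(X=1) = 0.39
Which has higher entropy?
B

For binary distributions, entropy is maximized at p=0.5 and decreases as p moves toward 0 or 1.

H(A) = H(0.63) = 0.9507 bits
H(B) = H(0.39) = 0.9648 bits

Distribution B (p=0.39) is closer to uniform (p=0.5), so it has higher entropy.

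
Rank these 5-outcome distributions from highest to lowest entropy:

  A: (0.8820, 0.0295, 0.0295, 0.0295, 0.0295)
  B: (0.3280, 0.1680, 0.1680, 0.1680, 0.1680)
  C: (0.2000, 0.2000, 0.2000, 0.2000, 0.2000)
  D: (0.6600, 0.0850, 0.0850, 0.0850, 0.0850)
C > B > D > A

Key insight: Entropy is maximized by uniform distributions and minimized by concentrated distributions.

Entropies:
  H(A) = 0.7596 bits
  H(B) = 2.2569 bits
  H(C) = 2.3219 bits
  H(D) = 1.6048 bits

Ranking: C > B > D > A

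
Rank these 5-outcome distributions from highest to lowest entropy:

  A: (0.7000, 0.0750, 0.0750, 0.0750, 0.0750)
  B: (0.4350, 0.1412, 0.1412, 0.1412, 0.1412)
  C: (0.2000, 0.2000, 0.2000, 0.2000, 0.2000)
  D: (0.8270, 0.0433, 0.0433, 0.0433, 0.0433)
C > B > A > D

Key insight: Entropy is maximized by uniform distributions and minimized by concentrated distributions.

Entropies:
  H(A) = 1.4813 bits
  H(B) = 2.1178 bits
  H(C) = 2.3219 bits
  H(D) = 1.0105 bits

Ranking: C > B > A > D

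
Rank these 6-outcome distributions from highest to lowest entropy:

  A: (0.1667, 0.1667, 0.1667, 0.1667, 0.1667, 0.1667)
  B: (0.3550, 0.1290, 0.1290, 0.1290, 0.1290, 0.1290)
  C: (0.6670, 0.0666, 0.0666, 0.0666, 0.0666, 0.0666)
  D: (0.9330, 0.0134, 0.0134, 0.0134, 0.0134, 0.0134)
A > B > C > D

Key insight: Entropy is maximized by uniform distributions and minimized by concentrated distributions.

Entropies:
  H(A) = 2.5850 bits
  H(B) = 2.4361 bits
  H(C) = 1.6912 bits
  H(D) = 0.5102 bits

Ranking: A > B > C > D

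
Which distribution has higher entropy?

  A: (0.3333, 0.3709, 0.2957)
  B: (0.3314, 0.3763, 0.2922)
A

Both distributions are close to uniform, making this a harder comparison.

H(A) = 1.5788 bits
H(B) = 1.5773 bits

The distribution closer to uniform has higher entropy.
Answer: A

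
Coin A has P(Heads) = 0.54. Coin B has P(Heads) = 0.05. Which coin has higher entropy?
A

For binary distributions, entropy is maximized at p=0.5 and decreases as p moves toward 0 or 1.

H(A) = H(0.54) = 0.9954 bits
H(B) = H(0.05) = 0.2864 bits

Distribution A (p=0.54) is closer to uniform (p=0.5), so it has higher entropy.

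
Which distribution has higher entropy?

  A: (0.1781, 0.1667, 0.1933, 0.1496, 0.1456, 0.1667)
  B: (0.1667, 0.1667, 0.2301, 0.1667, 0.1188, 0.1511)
A

Both distributions are close to uniform, making this a harder comparison.

H(A) = 2.5782 bits
H(B) = 2.5573 bits

The distribution closer to uniform has higher entropy.
Answer: A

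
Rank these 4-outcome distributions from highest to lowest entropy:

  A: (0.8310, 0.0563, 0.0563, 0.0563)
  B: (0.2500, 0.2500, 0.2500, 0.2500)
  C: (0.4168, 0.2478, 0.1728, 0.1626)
B > C > A

Key insight: Entropy is maximized by uniform distributions and minimized by concentrated distributions.

- Uniform distributions have maximum entropy log₂(4) = 2.0000 bits
- The more "peaked" or concentrated a distribution, the lower its entropy

Entropies:
  H(A) = 0.9233 bits
  H(B) = 2.0000 bits
  H(C) = 1.8888 bits

Ranking: B > C > A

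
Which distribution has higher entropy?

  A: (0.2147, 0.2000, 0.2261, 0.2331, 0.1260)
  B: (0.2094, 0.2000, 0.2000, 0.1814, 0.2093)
B

Both distributions are close to uniform, making this a harder comparison.

H(A) = 2.2922 bits
H(B) = 2.3200 bits

The distribution closer to uniform has higher entropy.
Answer: B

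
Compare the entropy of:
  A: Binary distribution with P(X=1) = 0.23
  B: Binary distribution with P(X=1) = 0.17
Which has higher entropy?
A

For binary distributions, entropy is maximized at p=0.5 and decreases as p moves toward 0 or 1.

H(A) = H(0.23) = 0.7780 bits
H(B) = H(0.17) = 0.6577 bits

Distribution A (p=0.23) is closer to uniform (p=0.5), so it has higher entropy.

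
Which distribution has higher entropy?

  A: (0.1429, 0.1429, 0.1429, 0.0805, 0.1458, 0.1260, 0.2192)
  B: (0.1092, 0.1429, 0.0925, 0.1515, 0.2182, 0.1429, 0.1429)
B

Both distributions are close to uniform, making this a harder comparison.

H(A) = 2.7572 bits
H(B) = 2.7614 bits

The distribution closer to uniform has higher entropy.
Answer: B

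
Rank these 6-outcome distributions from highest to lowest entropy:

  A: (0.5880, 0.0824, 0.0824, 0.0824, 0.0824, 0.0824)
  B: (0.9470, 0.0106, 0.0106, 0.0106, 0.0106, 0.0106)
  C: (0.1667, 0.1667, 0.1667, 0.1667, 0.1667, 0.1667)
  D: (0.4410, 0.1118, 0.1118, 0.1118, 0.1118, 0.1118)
C > D > A > B

Key insight: Entropy is maximized by uniform distributions and minimized by concentrated distributions.

Entropies:
  H(A) = 1.9342 bits
  H(B) = 0.4221 bits
  H(C) = 2.5850 bits
  H(D) = 2.2879 bits

Ranking: C > D > A > B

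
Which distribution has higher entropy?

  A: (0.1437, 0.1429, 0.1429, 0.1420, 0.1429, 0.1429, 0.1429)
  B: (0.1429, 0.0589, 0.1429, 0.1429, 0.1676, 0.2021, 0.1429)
A

Both distributions are close to uniform, making this a harder comparison.

H(A) = 2.8073 bits
H(B) = 2.7429 bits

The distribution closer to uniform has higher entropy.
Answer: A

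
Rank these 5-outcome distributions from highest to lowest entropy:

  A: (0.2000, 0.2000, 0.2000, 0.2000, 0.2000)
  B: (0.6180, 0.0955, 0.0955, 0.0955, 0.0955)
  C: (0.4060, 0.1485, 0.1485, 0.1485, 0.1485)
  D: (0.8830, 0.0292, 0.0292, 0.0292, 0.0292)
A > C > B > D

Key insight: Entropy is maximized by uniform distributions and minimized by concentrated distributions.

Entropies:
  H(A) = 2.3219 bits
  H(B) = 1.7234 bits
  H(C) = 2.1624 bits
  H(D) = 0.7547 bits

Ranking: A > C > B > D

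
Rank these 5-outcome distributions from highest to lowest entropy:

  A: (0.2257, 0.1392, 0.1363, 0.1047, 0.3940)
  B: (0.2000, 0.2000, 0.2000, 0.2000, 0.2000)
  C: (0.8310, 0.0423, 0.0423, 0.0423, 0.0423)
B > A > C

Key insight: Entropy is maximized by uniform distributions and minimized by concentrated distributions.

- Uniform distributions have maximum entropy log₂(5) = 2.3219 bits
- The more "peaked" or concentrated a distribution, the lower its entropy

Entropies:
  H(A) = 2.1431 bits
  H(B) = 2.3219 bits
  H(C) = 0.9934 bits

Ranking: B > A > C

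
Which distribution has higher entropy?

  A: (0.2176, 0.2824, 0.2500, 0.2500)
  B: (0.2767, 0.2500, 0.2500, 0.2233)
B

Both distributions are close to uniform, making this a harder comparison.

H(A) = 1.9939 bits
H(B) = 1.9959 bits

The distribution closer to uniform has higher entropy.
Answer: B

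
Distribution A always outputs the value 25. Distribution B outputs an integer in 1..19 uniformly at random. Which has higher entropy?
B

A is deterministic, so H(A) = 0. B is uniform over 19 outcomes, so H(B) = log₂(19) = 4.248 bits. Any distribution with genuine randomness has higher entropy than a deterministic one.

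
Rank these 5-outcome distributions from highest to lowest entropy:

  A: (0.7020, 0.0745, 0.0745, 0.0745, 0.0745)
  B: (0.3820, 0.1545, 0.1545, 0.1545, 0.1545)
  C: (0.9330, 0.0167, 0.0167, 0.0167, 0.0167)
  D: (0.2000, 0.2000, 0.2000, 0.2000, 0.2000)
D > B > A > C

Key insight: Entropy is maximized by uniform distributions and minimized by concentrated distributions.

Entropies:
  H(A) = 1.4748 bits
  H(B) = 2.1954 bits
  H(C) = 0.4886 bits
  H(D) = 2.3219 bits

Ranking: D > B > A > C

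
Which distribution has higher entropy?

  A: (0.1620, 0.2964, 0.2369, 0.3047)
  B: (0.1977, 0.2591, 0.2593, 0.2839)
B

Both distributions are close to uniform, making this a harder comparison.

H(A) = 1.9600 bits
H(B) = 1.9878 bits

The distribution closer to uniform has higher entropy.
Answer: B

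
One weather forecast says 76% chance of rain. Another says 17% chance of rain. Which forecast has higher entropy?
76% forecast

Treat each forecast as a Bernoulli distribution. Binary entropy is maximized at p=0.5 and falls off symmetrically toward 0 or 1. The 76% forecast is closer to 50%, so it is more uncertain. H(76%) ≈ 0.795 bits, H(17%) ≈ 0.658 bits.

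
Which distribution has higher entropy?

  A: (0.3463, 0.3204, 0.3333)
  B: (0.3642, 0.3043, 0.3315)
A

Both distributions are close to uniform, making this a harder comparison.

H(A) = 1.5842 bits
H(B) = 1.5811 bits

The distribution closer to uniform has higher entropy.
Answer: A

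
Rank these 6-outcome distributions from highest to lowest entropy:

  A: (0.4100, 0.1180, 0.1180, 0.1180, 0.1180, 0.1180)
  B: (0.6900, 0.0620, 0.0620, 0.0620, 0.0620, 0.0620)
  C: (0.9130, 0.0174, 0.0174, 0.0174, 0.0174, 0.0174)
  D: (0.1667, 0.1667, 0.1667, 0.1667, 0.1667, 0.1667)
D > A > B > C

Key insight: Entropy is maximized by uniform distributions and minimized by concentrated distributions.

Entropies:
  H(A) = 2.3464 bits
  H(B) = 1.6130 bits
  H(C) = 0.6284 bits
  H(D) = 2.5850 bits

Ranking: D > A > B > C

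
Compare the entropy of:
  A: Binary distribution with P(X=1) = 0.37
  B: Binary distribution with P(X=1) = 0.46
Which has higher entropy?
B

For binary distributions, entropy is maximized at p=0.5 and decreases as p moves toward 0 or 1.

H(A) = H(0.37) = 0.9507 bits
H(B) = H(0.46) = 0.9954 bits

Distribution B (p=0.46) is closer to uniform (p=0.5), so it has higher entropy.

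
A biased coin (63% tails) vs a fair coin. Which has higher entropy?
Fair coin

The fair coin is uniform (p=0.5), maximizing binary entropy at 1 bit. The biased coin has H(0.63) ≈ 0.951 bits — its outcome is more predictable, so its entropy is lower.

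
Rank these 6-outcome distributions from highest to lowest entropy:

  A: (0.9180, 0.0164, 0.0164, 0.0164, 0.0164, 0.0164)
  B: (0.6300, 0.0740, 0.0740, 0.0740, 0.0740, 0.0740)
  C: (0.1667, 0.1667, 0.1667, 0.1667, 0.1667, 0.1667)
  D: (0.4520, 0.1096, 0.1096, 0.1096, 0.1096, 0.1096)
C > D > B > A

Key insight: Entropy is maximized by uniform distributions and minimized by concentrated distributions.

Entropies:
  H(A) = 0.5996 bits
  H(B) = 1.8098 bits
  H(C) = 2.5850 bits
  H(D) = 2.2658 bits

Ranking: C > D > B > A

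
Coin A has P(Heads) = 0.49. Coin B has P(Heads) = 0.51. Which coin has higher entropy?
Equal

For binary distributions, entropy is maximized at p=0.5 and decreases as p moves toward 0 or 1.

H(A) = H(0.49) = 0.9997 bits
H(B) = H(0.51) = 0.9997 bits

Both distributions are equally far from uniform (|0.49-0.5| = |0.51-0.5|), so they have the same entropy.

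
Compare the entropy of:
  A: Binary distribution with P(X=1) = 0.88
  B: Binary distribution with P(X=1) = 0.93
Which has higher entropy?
A

For binary distributions, entropy is maximized at p=0.5 and decreases as p moves toward 0 or 1.

H(A) = H(0.88) = 0.5294 bits
H(B) = H(0.93) = 0.3659 bits

Distribution A (p=0.88) is closer to uniform (p=0.5), so it has higher entropy.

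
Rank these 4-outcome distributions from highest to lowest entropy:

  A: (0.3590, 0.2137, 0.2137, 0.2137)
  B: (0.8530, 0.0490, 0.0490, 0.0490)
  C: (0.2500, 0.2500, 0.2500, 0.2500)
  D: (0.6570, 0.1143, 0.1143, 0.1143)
C > A > D > B

Key insight: Entropy is maximized by uniform distributions and minimized by concentrated distributions.

Entropies:
  H(A) = 1.9578 bits
  H(B) = 0.8353 bits
  H(C) = 2.0000 bits
  H(D) = 1.4713 bits

Ranking: C > A > D > B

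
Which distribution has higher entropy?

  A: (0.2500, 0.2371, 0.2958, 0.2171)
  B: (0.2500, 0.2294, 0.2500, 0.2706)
B

Both distributions are close to uniform, making this a harder comparison.

H(A) = 1.9905 bits
H(B) = 1.9975 bits

The distribution closer to uniform has higher entropy.
Answer: B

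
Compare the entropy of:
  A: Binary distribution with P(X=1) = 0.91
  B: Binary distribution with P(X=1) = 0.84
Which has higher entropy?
B

For binary distributions, entropy is maximized at p=0.5 and decreases as p moves toward 0 or 1.

H(A) = H(0.91) = 0.4365 bits
H(B) = H(0.84) = 0.6343 bits

Distribution B (p=0.84) is closer to uniform (p=0.5), so it has higher entropy.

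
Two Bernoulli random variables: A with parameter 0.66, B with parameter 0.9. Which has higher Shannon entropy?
A

For binary distributions, entropy is maximized at p=0.5 and decreases as p moves toward 0 or 1.

H(A) = H(0.66) = 0.9248 bits
H(B) = H(0.9) = 0.4690 bits

Distribution A (p=0.66) is closer to uniform (p=0.5), so it has higher entropy.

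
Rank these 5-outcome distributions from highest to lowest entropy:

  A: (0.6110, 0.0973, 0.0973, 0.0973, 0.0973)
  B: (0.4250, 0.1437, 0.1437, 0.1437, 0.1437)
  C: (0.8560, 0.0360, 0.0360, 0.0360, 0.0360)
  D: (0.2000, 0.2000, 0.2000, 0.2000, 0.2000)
D > B > A > C

Key insight: Entropy is maximized by uniform distributions and minimized by concentrated distributions.

Entropies:
  H(A) = 1.7422 bits
  H(B) = 2.1337 bits
  H(C) = 0.8826 bits
  H(D) = 2.3219 bits

Ranking: D > B > A > C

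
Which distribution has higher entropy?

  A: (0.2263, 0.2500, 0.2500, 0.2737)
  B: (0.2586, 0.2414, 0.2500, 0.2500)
B

Both distributions are close to uniform, making this a harder comparison.

H(A) = 1.9968 bits
H(B) = 1.9996 bits

The distribution closer to uniform has higher entropy.
Answer: B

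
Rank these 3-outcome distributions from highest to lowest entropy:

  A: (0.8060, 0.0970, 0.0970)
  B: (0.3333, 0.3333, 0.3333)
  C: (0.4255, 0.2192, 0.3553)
B > C > A

Key insight: Entropy is maximized by uniform distributions and minimized by concentrated distributions.

- Uniform distributions have maximum entropy log₂(3) = 1.5850 bits
- The more "peaked" or concentrated a distribution, the lower its entropy

Entropies:
  H(A) = 0.9038 bits
  H(B) = 1.5850 bits
  H(C) = 1.5349 bits

Ranking: B > C > A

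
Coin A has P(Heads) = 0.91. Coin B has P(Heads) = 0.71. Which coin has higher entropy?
B

For binary distributions, entropy is maximized at p=0.5 and decreases as p moves toward 0 or 1.

H(A) = H(0.91) = 0.4365 bits
H(B) = H(0.71) = 0.8687 bits

Distribution B (p=0.71) is closer to uniform (p=0.5), so it has higher entropy.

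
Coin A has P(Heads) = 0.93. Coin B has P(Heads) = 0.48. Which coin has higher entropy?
B

For binary distributions, entropy is maximized at p=0.5 and decreases as p moves toward 0 or 1.

H(A) = H(0.93) = 0.3659 bits
H(B) = H(0.48) = 0.9988 bits

Distribution B (p=0.48) is closer to uniform (p=0.5), so it has higher entropy.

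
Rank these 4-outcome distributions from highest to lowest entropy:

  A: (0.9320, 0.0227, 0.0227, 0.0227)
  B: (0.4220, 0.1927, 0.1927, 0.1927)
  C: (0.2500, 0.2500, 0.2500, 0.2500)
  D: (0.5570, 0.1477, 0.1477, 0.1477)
C > B > D > A

Key insight: Entropy is maximized by uniform distributions and minimized by concentrated distributions.

Entropies:
  H(A) = 0.4662 bits
  H(B) = 1.8985 bits
  H(C) = 2.0000 bits
  H(D) = 1.6927 bits

Ranking: C > B > D > A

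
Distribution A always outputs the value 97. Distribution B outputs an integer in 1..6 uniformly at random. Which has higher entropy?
B

A is deterministic, so H(A) = 0. B is uniform over 6 outcomes, so H(B) = log₂(6) = 2.585 bits. Any distribution with genuine randomness has higher entropy than a deterministic one.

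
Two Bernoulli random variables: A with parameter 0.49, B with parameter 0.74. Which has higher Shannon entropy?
A

For binary distributions, entropy is maximized at p=0.5 and decreases as p moves toward 0 or 1.

H(A) = H(0.49) = 0.9997 bits
H(B) = H(0.74) = 0.8267 bits

Distribution A (p=0.49) is closer to uniform (p=0.5), so it has higher entropy.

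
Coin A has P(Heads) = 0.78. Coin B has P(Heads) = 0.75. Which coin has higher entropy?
B

For binary distributions, entropy is maximized at p=0.5 and decreases as p moves toward 0 or 1.

H(A) = H(0.78) = 0.7602 bits
H(B) = H(0.75) = 0.8113 bits

Distribution B (p=0.75) is closer to uniform (p=0.5), so it has higher entropy.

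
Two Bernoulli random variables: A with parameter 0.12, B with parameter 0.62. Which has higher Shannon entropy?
B

For binary distributions, entropy is maximized at p=0.5 and decreases as p moves toward 0 or 1.

H(A) = H(0.12) = 0.5294 bits
H(B) = H(0.62) = 0.9580 bits

Distribution B (p=0.62) is closer to uniform (p=0.5), so it has higher entropy.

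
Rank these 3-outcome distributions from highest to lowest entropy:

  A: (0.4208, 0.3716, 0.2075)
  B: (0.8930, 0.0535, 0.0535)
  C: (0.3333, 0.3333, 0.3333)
C > A > B

Key insight: Entropy is maximized by uniform distributions and minimized by concentrated distributions.

- Uniform distributions have maximum entropy log₂(3) = 1.5850 bits
- The more "peaked" or concentrated a distribution, the lower its entropy

Entropies:
  H(A) = 1.5270 bits
  H(B) = 0.5978 bits
  H(C) = 1.5850 bits

Ranking: C > A > B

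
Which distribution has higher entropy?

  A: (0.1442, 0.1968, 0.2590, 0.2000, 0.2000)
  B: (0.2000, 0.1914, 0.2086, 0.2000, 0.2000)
B

Both distributions are close to uniform, making this a harder comparison.

H(A) = 2.2980 bits
H(B) = 2.3214 bits

The distribution closer to uniform has higher entropy.
Answer: B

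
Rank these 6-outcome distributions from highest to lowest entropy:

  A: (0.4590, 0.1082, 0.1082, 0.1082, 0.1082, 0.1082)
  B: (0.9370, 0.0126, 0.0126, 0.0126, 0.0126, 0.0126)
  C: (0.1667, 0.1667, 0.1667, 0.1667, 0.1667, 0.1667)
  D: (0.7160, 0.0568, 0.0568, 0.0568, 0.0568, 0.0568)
C > A > D > B

Key insight: Entropy is maximized by uniform distributions and minimized by concentrated distributions.

Entropies:
  H(A) = 2.2513 bits
  H(B) = 0.4855 bits
  H(C) = 2.5850 bits
  H(D) = 1.5203 bits

Ranking: C > A > D > B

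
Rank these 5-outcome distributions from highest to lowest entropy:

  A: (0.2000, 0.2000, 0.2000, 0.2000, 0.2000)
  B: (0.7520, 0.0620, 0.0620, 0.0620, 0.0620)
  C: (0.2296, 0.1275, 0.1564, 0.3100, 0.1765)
A > C > B

Key insight: Entropy is maximized by uniform distributions and minimized by concentrated distributions.

- Uniform distributions have maximum entropy log₂(5) = 2.3219 bits
- The more "peaked" or concentrated a distribution, the lower its entropy

Entropies:
  H(A) = 2.3219 bits
  H(B) = 1.3041 bits
  H(C) = 2.2504 bits

Ranking: A > C > B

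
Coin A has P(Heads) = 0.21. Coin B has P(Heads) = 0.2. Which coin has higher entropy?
A

For binary distributions, entropy is maximized at p=0.5 and decreases as p moves toward 0 or 1.

H(A) = H(0.21) = 0.7415 bits
H(B) = H(0.2) = 0.7219 bits

Distribution A (p=0.21) is closer to uniform (p=0.5), so it has higher entropy.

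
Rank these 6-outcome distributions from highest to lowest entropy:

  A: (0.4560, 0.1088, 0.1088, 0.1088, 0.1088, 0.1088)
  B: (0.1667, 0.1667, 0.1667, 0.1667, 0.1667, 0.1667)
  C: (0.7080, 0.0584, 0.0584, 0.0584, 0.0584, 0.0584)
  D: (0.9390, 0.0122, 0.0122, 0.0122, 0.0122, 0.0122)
B > A > C > D

Key insight: Entropy is maximized by uniform distributions and minimized by concentrated distributions.

Entropies:
  H(A) = 2.2575 bits
  H(B) = 2.5850 bits
  H(C) = 1.5493 bits
  H(D) = 0.4730 bits

Ranking: B > A > C > D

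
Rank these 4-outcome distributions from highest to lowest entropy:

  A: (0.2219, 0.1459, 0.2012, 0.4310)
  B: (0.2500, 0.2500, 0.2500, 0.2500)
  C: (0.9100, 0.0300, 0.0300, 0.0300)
B > A > C

Key insight: Entropy is maximized by uniform distributions and minimized by concentrated distributions.

- Uniform distributions have maximum entropy log₂(4) = 2.0000 bits
- The more "peaked" or concentrated a distribution, the lower its entropy

Entropies:
  H(A) = 1.8759 bits
  H(B) = 2.0000 bits
  H(C) = 0.5791 bits

Ranking: B > A > C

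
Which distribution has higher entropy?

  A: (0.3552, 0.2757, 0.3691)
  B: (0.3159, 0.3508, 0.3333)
B

Both distributions are close to uniform, making this a harder comparison.

H(A) = 1.5736 bits
H(B) = 1.5836 bits

The distribution closer to uniform has higher entropy.
Answer: B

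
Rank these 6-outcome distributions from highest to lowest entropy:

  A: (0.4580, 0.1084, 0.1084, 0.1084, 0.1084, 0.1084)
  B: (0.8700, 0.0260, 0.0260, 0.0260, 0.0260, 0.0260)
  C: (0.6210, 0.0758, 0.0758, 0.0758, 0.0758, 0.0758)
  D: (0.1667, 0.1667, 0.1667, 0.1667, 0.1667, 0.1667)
D > A > C > B

Key insight: Entropy is maximized by uniform distributions and minimized by concentrated distributions.

Entropies:
  H(A) = 2.2534 bits
  H(B) = 0.8593 bits
  H(C) = 1.8373 bits
  H(D) = 2.5850 bits

Ranking: D > A > C > B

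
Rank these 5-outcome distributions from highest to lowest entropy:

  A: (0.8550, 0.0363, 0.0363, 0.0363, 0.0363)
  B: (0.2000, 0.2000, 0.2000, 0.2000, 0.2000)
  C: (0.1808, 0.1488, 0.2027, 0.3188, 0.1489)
B > C > A

Key insight: Entropy is maximized by uniform distributions and minimized by concentrated distributions.

- Uniform distributions have maximum entropy log₂(5) = 2.3219 bits
- The more "peaked" or concentrated a distribution, the lower its entropy

Entropies:
  H(A) = 0.8872 bits
  H(B) = 2.3219 bits
  H(C) = 2.2567 bits

Ranking: B > C > A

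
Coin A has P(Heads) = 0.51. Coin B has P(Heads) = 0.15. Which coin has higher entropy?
A

For binary distributions, entropy is maximized at p=0.5 and decreases as p moves toward 0 or 1.

H(A) = H(0.51) = 0.9997 bits
H(B) = H(0.15) = 0.6098 bits

Distribution A (p=0.51) is closer to uniform (p=0.5), so it has higher entropy.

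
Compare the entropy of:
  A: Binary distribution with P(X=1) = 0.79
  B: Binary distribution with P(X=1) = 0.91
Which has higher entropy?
A

For binary distributions, entropy is maximized at p=0.5 and decreases as p moves toward 0 or 1.

H(A) = H(0.79) = 0.7415 bits
H(B) = H(0.91) = 0.4365 bits

Distribution A (p=0.79) is closer to uniform (p=0.5), so it has higher entropy.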